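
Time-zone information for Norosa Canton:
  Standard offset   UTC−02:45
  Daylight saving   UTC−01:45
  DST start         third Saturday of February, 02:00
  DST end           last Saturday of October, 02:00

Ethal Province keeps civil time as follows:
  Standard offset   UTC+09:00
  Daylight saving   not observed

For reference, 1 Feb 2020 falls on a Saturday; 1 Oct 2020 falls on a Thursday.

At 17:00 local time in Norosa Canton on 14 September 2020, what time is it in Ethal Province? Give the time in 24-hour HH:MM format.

03:45

1 February 2020 is a Saturday, so the first Saturday is February 1 and the third is February 15.
1 October 2020 is a Thursday, so Saturdays fall on 3, 10, 17, 24, 31; the last is October 31.
Daylight saving runs 15 February – 31 October; 14 September 2020 is inside that window, so Norosa Canton is at UTC−01:45.
17:00 Norosa Canton + 1h45m = 18:45 UTC.
Ethal Province stays on UTC+09:00 all year.
18:45 UTC + 9h = 03:45 Ethal Province (rolling into the next day, 15 September 2020).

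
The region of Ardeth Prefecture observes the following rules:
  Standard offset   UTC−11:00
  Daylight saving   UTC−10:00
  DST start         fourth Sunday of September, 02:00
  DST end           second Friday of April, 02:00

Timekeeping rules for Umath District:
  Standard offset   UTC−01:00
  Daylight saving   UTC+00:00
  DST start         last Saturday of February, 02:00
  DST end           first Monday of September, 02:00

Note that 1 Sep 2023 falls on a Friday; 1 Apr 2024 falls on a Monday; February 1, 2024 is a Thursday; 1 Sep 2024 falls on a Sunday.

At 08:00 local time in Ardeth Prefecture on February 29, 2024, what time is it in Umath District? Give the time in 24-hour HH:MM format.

1 September 2023 is a Friday, so the first Sunday is September 3 and the fourth is September 24.
1 April 2024 is a Monday, so the first Friday is April 5 and the second is April 12.
February 29, 2024 falls between 24 September 2023 and 12 April 2024, so daylight saving is in effect and Ardeth Prefecture is at UTC−10:00.
08:00 Ardeth Prefecture + 10h = 18:00 UTC.
1 February 2024 is a Thursday, so Saturdays fall on 3, 10, 17, 24; the last is February 24.
1 September 2024 is a Sunday, so the first Monday is September 2.
At the standard offset (UTC−01:00), 18:00 UTC − 1h = 17:00 Umath District standard time.
The standard-time date in Umath District, February 29, 2024, lies within the daylight-saving period (24 February – 2 September), so Umath District is on daylight time, UTC+00:00.
18:00 UTC + 0h = 18:00 Umath District.

18:00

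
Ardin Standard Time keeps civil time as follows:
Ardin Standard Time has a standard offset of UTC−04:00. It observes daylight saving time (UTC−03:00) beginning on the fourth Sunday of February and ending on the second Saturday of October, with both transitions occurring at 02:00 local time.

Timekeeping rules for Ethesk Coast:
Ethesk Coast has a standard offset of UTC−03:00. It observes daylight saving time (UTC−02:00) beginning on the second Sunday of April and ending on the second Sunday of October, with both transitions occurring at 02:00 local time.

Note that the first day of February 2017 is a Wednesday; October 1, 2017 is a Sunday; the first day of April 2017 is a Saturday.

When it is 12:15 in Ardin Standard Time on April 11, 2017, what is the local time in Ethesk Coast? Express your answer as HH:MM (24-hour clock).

1 February 2017 is a Wednesday, so the first Sunday is February 5 and the fourth is February 26.
1 October 2017 is a Sunday, so the first Saturday is October 7 and the second is October 14.
Daylight saving runs 26 February – 14 October; April 11, 2017 is inside that window, so Ardin Standard Time is at UTC−03:00.
12:15 Ardin Standard Time + 3h = 15:15 UTC.
1 April 2017 is a Saturday, so the first Sunday is April 2 and the second is April 9.
1 October 2017 is a Sunday, so the first Sunday is October 1 and the second is October 8.
At the standard offset (UTC−03:00), 15:15 UTC − 3h = 12:15 Ethesk Coast standard time.
The standard-time date in Ethesk Coast, April 11, 2017, falls between 9 April and 8 October, so daylight saving is in effect and Ethesk Coast is at UTC−02:00.
15:15 UTC − 2h = 13:15 Ethesk Coast.

13:15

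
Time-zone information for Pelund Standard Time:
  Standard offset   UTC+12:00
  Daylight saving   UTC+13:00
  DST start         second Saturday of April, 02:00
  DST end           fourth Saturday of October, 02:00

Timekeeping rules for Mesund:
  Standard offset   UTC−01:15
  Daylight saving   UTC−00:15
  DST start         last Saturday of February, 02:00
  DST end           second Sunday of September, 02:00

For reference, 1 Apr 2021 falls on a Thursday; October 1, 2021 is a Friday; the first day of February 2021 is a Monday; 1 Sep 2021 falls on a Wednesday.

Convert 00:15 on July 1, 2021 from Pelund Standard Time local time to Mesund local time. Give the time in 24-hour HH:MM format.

11:00

1 April 2021 is a Thursday, so the first Saturday is April 3 and the second is April 10.
1 October 2021 is a Friday, so the first Saturday is October 2 and the fourth is October 23.
Daylight saving runs 10 April – 23 October; July 1, 2021 is inside that window, so Pelund Standard Time is at UTC+13:00.
00:15 Pelund Standard Time − 13h = 11:15 UTC (rolling into the previous day, 30 June 2021).
1 February 2021 is a Monday, so Saturdays fall on 6, 13, 20, 27; the last is February 27.
1 September 2021 is a Wednesday, so the first Sunday is September 5 and the second is September 12.
At the standard offset (UTC−01:15), 11:15 UTC − 1h15m = 10:00 Mesund standard time.
The standard-time date in Mesund, June 30, 2021, falls between 27 February and 12 September, so daylight saving is in effect and Mesund is at UTC−00:15.
11:15 UTC − 0h15m = 11:00 Mesund.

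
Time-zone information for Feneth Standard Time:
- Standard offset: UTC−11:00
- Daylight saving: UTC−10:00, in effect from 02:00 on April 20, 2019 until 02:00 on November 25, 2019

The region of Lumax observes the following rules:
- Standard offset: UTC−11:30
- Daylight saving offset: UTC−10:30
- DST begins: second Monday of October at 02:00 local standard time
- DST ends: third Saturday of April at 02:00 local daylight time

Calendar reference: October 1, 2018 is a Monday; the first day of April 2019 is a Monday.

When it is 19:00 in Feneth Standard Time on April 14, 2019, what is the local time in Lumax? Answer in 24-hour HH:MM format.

Daylight saving runs 20 April – 25 November; April 14, 2019 is outside that window, so Feneth Standard Time is on standard time at UTC−11:00.
19:00 Feneth Standard Time + 11h = 06:00 UTC (rolling into the next day, 15 April 2019).
1 October 2018 is a Monday, so the first Monday is October 1 and the second is October 8.
1 April 2019 is a Monday, so the first Saturday is April 6 and the third is April 20.
At the standard offset (UTC−11:30), 06:00 UTC − 11h30m = 18:30 Lumax standard time (rolling into the previous day, 14 April 2019).
Daylight saving runs 8 October 2018 – 20 April 2019; the standard-time date in Lumax, April 14, 2019, is inside that window, so Lumax is at UTC−10:30.
06:00 UTC − 10h30m = 19:30 Lumax (rolling into the previous day, 14 April 2019).

19:30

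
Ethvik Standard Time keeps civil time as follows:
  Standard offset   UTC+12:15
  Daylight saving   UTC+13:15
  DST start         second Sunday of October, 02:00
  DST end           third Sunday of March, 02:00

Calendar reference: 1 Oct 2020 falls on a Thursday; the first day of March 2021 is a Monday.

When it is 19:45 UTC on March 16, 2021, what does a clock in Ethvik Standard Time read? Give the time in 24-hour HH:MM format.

09:00

1 October 2020 is a Thursday, so the first Sunday is October 4 and the second is October 11.
1 March 2021 is a Monday, so the first Sunday is March 7 and the third is March 21.
At the standard offset (UTC+12:15), 19:45 UTC + 12h15m = 08:00 Ethvik Standard Time standard time (rolling into the next day, 17 March 2021).
Daylight saving runs 11 October 2020 – 21 March 2021; the standard-time date in Ethvik Standard Time, March 17, 2021, is inside that window, so Ethvik Standard Time is at UTC+13:15.
19:45 UTC + 13h15m = 09:00 local (rolling into the next day, 17 March 2021).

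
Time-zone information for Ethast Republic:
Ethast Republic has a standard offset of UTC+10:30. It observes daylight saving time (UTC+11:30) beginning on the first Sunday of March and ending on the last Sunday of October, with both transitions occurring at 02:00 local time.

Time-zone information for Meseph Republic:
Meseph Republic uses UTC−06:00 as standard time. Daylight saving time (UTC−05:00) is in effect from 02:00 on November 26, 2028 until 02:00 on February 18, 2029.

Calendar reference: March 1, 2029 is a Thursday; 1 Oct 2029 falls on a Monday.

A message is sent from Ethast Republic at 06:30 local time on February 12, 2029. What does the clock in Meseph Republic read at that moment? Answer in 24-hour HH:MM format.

15:00

1 March 2029 is a Thursday, so the first Sunday is March 4.
1 October 2029 is a Monday, so Sundays fall on 7, 14, 21, 28; the last is October 28.
February 12, 2029 does not fall between 4 March and 28 October, so daylight saving is not in effect and Ethast Republic is at UTC+10:30.
06:30 Ethast Republic − 10h30m = 20:00 UTC (rolling into the previous day, 11 February 2029).
At the standard offset (UTC−06:00), 20:00 UTC − 6h = 14:00 Meseph Republic standard time.
The standard-time date in Meseph Republic, February 11, 2029, falls between 26 November 2028 and 18 February 2029, so daylight saving is in effect and Meseph Republic is at UTC−05:00.
20:00 UTC − 5h = 15:00 Meseph Republic.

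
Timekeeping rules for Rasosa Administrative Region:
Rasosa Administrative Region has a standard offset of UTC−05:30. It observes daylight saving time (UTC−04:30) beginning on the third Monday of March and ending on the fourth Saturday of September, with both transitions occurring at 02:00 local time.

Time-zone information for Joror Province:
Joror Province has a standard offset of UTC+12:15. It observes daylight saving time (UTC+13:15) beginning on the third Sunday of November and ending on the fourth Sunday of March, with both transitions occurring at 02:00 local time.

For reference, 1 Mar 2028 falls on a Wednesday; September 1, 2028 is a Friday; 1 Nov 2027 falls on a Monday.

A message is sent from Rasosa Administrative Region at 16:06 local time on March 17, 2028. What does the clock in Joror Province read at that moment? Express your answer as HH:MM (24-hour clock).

10:51

1 March 2028 is a Wednesday, so the first Monday is March 6 and the third is March 20.
1 September 2028 is a Friday, so the first Saturday is September 2 and the fourth is September 23.
March 17, 2028 is outside the daylight-saving period (20 March – 23 September), so Rasosa Administrative Region is on standard time, UTC−05:30.
16:06 Rasosa Administrative Region + 5h30m = 21:36 UTC.
1 November 2027 is a Monday, so the first Sunday is November 7 and the third is November 21.
1 March 2028 is a Wednesday, so the first Sunday is March 5 and the fourth is March 26.
At the standard offset (UTC+12:15), 21:36 UTC + 12h15m = 09:51 Joror Province standard time (rolling into the next day, 18 March 2028).
The standard-time date in Joror Province, March 18, 2028, lies within the daylight-saving period (21 November 2027 – 26 March 2028), so Joror Province is on daylight time, UTC+13:15.
21:36 UTC + 13h15m = 10:51 Joror Province (rolling into the next day, 18 March 2028).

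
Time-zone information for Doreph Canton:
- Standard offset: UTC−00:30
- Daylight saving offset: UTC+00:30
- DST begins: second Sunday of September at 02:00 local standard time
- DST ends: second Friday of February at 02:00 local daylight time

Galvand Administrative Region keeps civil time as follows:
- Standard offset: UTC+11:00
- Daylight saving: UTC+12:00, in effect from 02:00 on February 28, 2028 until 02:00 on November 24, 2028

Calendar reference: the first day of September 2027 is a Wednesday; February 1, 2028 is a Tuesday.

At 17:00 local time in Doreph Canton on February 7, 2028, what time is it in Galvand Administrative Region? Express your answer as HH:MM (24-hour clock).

03:30

1 September 2027 is a Wednesday, so the first Sunday is September 5 and the second is September 12.
1 February 2028 is a Tuesday, so the first Friday is February 4 and the second is February 11.
Daylight saving runs 12 September 2027 – 11 February 2028; February 7, 2028 is inside that window, so Doreph Canton is at UTC+00:30.
17:00 Doreph Canton − 0h30m = 16:30 UTC.
At the standard offset (UTC+11:00), 16:30 UTC + 11h = 03:30 Galvand Administrative Region standard time (rolling into the next day, 8 February 2028).
The standard-time date in Galvand Administrative Region, February 8, 2028, does not fall between 28 February and 24 November, so daylight saving is not in effect and Galvand Administrative Region is at UTC+11:00.
16:30 UTC + 11h = 03:30 Galvand Administrative Region (rolling into the next day, 8 February 2028).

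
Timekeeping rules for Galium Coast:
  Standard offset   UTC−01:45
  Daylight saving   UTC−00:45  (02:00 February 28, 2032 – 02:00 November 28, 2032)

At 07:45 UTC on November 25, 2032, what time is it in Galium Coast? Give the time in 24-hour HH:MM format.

At the standard offset (UTC−01:45), 07:45 UTC − 1h45m = 06:00 Galium Coast standard time.
Daylight saving runs 28 February – 28 November; the standard-time date in Galium Coast, November 25, 2032, is inside that window, so Galium Coast is at UTC−00:45.
07:45 UTC − 0h45m = 07:00 local.

07:00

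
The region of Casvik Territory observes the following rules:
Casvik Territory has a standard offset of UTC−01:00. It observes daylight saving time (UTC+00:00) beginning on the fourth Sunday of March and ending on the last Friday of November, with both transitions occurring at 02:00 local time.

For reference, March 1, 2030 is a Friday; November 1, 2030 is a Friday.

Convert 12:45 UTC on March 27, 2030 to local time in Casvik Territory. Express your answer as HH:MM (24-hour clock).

12:45

1 March 2030 is a Friday, so the first Sunday is March 3 and the fourth is March 24.
1 November 2030 is a Friday, so Fridays fall on 1, 8, 15, 22, 29; the last is November 29.
At the standard offset (UTC−01:00), 12:45 UTC − 1h = 11:45 Casvik Territory standard time.
The standard-time date in Casvik Territory, March 27, 2030, falls between 24 March and 29 November, so daylight saving is in effect and Casvik Territory is at UTC+00:00.
12:45 UTC + 0h = 12:45 local.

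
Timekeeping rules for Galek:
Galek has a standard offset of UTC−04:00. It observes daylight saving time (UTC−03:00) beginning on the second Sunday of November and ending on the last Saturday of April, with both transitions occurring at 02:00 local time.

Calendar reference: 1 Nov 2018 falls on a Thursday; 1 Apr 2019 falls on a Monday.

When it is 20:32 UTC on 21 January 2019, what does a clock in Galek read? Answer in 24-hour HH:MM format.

17:32

1 November 2018 is a Thursday, so the first Sunday is November 4 and the second is November 11.
1 April 2019 is a Monday, so Saturdays fall on 6, 13, 20, 27; the last is April 27.
At the standard offset (UTC−04:00), 20:32 UTC − 4h = 16:32 Galek standard time.
The standard-time date in Galek, 21 January 2019, falls between 11 November 2018 and 27 April 2019, so daylight saving is in effect and Galek is at UTC−03:00.
20:32 UTC − 3h = 17:32 local.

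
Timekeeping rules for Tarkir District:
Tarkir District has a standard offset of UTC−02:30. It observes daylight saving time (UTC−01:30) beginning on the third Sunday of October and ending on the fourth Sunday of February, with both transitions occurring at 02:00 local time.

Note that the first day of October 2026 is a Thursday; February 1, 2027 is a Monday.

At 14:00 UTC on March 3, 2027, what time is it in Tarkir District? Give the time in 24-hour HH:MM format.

11:30

1 October 2026 is a Thursday, so the first Sunday is October 4 and the third is October 18.
1 February 2027 is a Monday, so the first Sunday is February 7 and the fourth is February 28.
At the standard offset (UTC−02:30), 14:00 UTC − 2h30m = 11:30 Tarkir District standard time.
The standard-time date in Tarkir District, March 3, 2027, is outside the daylight-saving period (18 October 2026 – 28 February 2027), so Tarkir District is on standard time, UTC−02:30.
14:00 UTC − 2h30m = 11:30 local.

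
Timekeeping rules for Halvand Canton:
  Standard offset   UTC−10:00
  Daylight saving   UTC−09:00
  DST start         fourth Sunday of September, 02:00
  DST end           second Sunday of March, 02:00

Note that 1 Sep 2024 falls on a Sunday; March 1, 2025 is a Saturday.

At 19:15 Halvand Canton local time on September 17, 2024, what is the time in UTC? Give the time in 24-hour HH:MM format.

05:15

1 September 2024 is a Sunday, so the first Sunday is September 1 and the fourth is September 22.
1 March 2025 is a Saturday, so the first Sunday is March 2 and the second is March 9.
September 17, 2024 is outside the daylight-saving period (22 September 2024 – 9 March 2025), so Halvand Canton is on standard time, UTC−10:00.
19:15 local + 10h = 05:15 UTC (rolling into the next day, 18 September 2024).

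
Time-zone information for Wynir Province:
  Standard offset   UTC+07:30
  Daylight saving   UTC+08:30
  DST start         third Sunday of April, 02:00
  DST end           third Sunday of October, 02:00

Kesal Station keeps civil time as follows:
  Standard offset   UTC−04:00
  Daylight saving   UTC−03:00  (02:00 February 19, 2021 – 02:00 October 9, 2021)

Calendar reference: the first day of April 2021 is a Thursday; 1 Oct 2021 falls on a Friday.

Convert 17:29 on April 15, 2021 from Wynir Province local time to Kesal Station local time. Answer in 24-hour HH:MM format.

06:59

1 April 2021 is a Thursday, so the first Sunday is April 4 and the third is April 18.
1 October 2021 is a Friday, so the first Sunday is October 3 and the third is October 17.
April 15, 2021 is outside the daylight-saving period (18 April – 17 October), so Wynir Province is on standard time, UTC+07:30.
17:29 Wynir Province − 7h30m = 09:59 UTC.
At the standard offset (UTC−04:00), 09:59 UTC − 4h = 05:59 Kesal Station standard time.
The standard-time date in Kesal Station, April 15, 2021, lies within the daylight-saving period (19 February – 9 October), so Kesal Station is on daylight time, UTC−03:00.
09:59 UTC − 3h = 06:59 Kesal Station.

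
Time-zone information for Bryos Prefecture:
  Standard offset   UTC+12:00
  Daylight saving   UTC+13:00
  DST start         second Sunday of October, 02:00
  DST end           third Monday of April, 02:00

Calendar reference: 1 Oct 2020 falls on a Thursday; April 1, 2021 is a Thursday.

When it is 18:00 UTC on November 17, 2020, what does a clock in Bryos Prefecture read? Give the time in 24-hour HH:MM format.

07:00

1 October 2020 is a Thursday, so the first Sunday is October 4 and the second is October 11.
1 April 2021 is a Thursday, so the first Monday is April 5 and the third is April 19.
At the standard offset (UTC+12:00), 18:00 UTC + 12h = 06:00 Bryos Prefecture standard time (rolling into the next day, 18 November 2020).
Daylight saving runs 11 October 2020 – 19 April 2021; the standard-time date in Bryos Prefecture, November 18, 2020, is inside that window, so Bryos Prefecture is at UTC+13:00.
18:00 UTC + 13h = 07:00 local (rolling into the next day, 18 November 2020).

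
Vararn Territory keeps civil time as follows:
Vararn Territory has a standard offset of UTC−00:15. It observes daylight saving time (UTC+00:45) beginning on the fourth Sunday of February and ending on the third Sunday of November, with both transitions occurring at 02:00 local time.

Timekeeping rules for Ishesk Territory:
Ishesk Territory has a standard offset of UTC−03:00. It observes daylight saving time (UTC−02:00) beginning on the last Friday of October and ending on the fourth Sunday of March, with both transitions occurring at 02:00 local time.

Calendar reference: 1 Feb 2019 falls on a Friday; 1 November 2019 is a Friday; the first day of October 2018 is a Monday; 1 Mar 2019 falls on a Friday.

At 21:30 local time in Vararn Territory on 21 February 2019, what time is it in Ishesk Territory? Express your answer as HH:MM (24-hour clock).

1 February 2019 is a Friday, so the first Sunday is February 3 and the fourth is February 24.
1 November 2019 is a Friday, so the first Sunday is November 3 and the third is November 17.
Daylight saving runs 24 February – 17 November; 21 February 2019 is outside that window, so Vararn Territory is on standard time at UTC−00:15.
21:30 Vararn Territory + 0h15m = 21:45 UTC.
1 October 2018 is a Monday, so Fridays fall on 5, 12, 19, 26; the last is October 26.
1 March 2019 is a Friday, so the first Sunday is March 3 and the fourth is March 24.
At the standard offset (UTC−03:00), 21:45 UTC − 3h = 18:45 Ishesk Territory standard time.
Daylight saving runs 26 October 2018 – 24 March 2019; the standard-time date in Ishesk Territory, 21 February 2019, is inside that window, so Ishesk Territory is at UTC−02:00.
21:45 UTC − 2h = 19:45 Ishesk Territory.

19:45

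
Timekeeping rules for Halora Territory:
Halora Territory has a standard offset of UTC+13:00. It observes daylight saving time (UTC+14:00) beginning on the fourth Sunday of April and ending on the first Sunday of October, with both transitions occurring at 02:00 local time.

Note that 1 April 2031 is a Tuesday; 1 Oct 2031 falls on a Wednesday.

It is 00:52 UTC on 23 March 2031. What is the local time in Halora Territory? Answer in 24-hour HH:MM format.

13:52

1 April 2031 is a Tuesday, so the first Sunday is April 6 and the fourth is April 27.
1 October 2031 is a Wednesday, so the first Sunday is October 5.
At the standard offset (UTC+13:00), 00:52 UTC + 13h = 13:52 Halora Territory standard time.
The standard-time date in Halora Territory, 23 March 2031, is outside the daylight-saving period (27 April – 5 October), so Halora Territory is on standard time, UTC+13:00.
00:52 UTC + 13h = 13:52 local.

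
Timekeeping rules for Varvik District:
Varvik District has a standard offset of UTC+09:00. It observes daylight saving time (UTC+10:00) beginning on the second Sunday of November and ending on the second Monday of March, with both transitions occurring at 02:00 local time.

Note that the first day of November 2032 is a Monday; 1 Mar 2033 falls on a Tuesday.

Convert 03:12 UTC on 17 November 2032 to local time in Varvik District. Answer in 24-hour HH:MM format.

1 November 2032 is a Monday, so the first Sunday is November 7 and the second is November 14.
1 March 2033 is a Tuesday, so the first Monday is March 7 and the second is March 14.
At the standard offset (UTC+09:00), 03:12 UTC + 9h = 12:12 Varvik District standard time.
The standard-time date in Varvik District, 17 November 2032, lies within the daylight-saving period (14 November 2032 – 14 March 2033), so Varvik District is on daylight time, UTC+10:00.
03:12 UTC + 10h = 13:12 local.

13:12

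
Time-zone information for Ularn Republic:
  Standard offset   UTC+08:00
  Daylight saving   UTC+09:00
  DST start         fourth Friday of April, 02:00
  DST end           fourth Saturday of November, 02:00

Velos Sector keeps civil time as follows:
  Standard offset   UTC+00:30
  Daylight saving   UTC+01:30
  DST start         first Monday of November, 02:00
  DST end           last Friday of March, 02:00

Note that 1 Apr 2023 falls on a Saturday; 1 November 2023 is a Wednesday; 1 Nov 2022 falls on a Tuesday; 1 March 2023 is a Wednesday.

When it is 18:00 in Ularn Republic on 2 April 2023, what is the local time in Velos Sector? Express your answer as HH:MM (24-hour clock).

10:30

1 April 2023 is a Saturday, so the first Friday is April 7 and the fourth is April 28.
1 November 2023 is a Wednesday, so the first Saturday is November 4 and the fourth is November 25.
2 April 2023 is outside the daylight-saving period (28 April – 25 November), so Ularn Republic is on standard time, UTC+08:00.
18:00 Ularn Republic − 8h = 10:00 UTC.
1 November 2022 is a Tuesday, so the first Monday is November 7.
1 March 2023 is a Wednesday, so Fridays fall on 3, 10, 17, 24, 31; the last is March 31.
At the standard offset (UTC+00:30), 10:00 UTC + 0h30m = 10:30 Velos Sector standard time.
The standard-time date in Velos Sector, 2 April 2023, is outside the daylight-saving period (7 November 2022 – 31 March 2023), so Velos Sector is on standard time, UTC+00:30.
10:00 UTC + 0h30m = 10:30 Velos Sector.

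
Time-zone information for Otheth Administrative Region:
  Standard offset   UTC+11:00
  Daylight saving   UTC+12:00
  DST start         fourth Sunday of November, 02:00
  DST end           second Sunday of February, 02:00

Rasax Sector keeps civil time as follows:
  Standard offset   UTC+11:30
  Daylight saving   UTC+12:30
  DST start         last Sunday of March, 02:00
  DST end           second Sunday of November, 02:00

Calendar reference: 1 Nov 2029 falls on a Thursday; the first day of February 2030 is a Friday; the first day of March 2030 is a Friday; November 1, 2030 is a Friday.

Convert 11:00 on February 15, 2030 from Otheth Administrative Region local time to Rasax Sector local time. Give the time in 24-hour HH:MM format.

1 November 2029 is a Thursday, so the first Sunday is November 4 and the fourth is November 25.
1 February 2030 is a Friday, so the first Sunday is February 3 and the second is February 10.
Daylight saving runs 25 November 2029 – 10 February 2030; February 15, 2030 is outside that window, so Otheth Administrative Region is on standard time at UTC+11:00.
11:00 Otheth Administrative Region − 11h = 00:00 UTC.
1 March 2030 is a Friday, so Sundays fall on 3, 10, 17, 24, 31; the last is March 31.
1 November 2030 is a Friday, so the first Sunday is November 3 and the second is November 10.
At the standard offset (UTC+11:30), 00:00 UTC + 11h30m = 11:30 Rasax Sector standard time.
Daylight saving runs 31 March – 10 November; the standard-time date in Rasax Sector, February 15, 2030, is outside that window, so Rasax Sector is on standard time at UTC+11:30.
00:00 UTC + 11h30m = 11:30 Rasax Sector.

11:30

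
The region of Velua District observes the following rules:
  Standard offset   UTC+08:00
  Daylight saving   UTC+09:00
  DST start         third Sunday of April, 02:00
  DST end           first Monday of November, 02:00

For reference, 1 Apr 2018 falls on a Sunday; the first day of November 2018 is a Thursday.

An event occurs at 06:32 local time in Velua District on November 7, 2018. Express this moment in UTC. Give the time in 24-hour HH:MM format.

1 April 2018 is a Sunday, so the first Sunday is April 1 and the third is April 15.
1 November 2018 is a Thursday, so the first Monday is November 5.
Daylight saving runs 15 April – 5 November; November 7, 2018 is outside that window, so Velua District is on standard time at UTC+08:00.
06:32 local − 8h = 22:32 UTC (rolling into the previous day, 6 November 2018).

22:32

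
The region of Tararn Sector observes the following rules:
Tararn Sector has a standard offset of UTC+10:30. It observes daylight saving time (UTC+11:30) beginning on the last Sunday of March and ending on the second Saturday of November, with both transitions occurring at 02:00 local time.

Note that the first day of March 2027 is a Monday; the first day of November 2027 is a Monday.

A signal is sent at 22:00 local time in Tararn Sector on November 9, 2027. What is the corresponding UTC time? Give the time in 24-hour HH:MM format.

1 March 2027 is a Monday, so Sundays fall on 7, 14, 21, 28; the last is March 28.
1 November 2027 is a Monday, so the first Saturday is November 6 and the second is November 13.
Daylight saving runs 28 March – 13 November; November 9, 2027 is inside that window, so Tararn Sector is at UTC+11:30.
22:00 local − 11h30m = 10:30 UTC.

10:30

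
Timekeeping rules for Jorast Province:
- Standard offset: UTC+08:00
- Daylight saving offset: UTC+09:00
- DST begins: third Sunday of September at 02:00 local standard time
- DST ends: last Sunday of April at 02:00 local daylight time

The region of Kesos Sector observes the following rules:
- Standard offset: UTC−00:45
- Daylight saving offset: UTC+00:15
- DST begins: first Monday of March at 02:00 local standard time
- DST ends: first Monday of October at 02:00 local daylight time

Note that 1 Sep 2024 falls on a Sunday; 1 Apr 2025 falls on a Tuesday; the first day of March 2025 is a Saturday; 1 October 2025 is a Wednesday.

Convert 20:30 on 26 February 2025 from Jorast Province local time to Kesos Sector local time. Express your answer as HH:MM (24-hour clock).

10:45

1 September 2024 is a Sunday, so the first Sunday is September 1 and the third is September 15.
1 April 2025 is a Tuesday, so Sundays fall on 6, 13, 20, 27; the last is April 27.
26 February 2025 lies within the daylight-saving period (15 September 2024 – 27 April 2025), so Jorast Province is on daylight time, UTC+09:00.
20:30 Jorast Province − 9h = 11:30 UTC.
1 March 2025 is a Saturday, so the first Monday is March 3.
1 October 2025 is a Wednesday, so the first Monday is October 6.
At the standard offset (UTC−00:45), 11:30 UTC − 0h45m = 10:45 Kesos Sector standard time.
Daylight saving runs 3 March – 6 October; the standard-time date in Kesos Sector, 26 February 2025, is outside that window, so Kesos Sector is on standard time at UTC−00:45.
11:30 UTC − 0h45m = 10:45 Kesos Sector.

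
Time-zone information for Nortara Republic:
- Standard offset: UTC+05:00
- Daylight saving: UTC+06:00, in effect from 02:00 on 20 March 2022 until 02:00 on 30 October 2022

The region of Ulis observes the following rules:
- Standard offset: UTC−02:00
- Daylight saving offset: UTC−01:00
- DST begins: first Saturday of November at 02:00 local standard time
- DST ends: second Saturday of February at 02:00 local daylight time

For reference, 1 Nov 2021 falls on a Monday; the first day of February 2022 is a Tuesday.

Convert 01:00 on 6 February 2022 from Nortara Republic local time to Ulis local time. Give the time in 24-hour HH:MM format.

Daylight saving runs 20 March – 30 October; 6 February 2022 is outside that window, so Nortara Republic is on standard time at UTC+05:00.
01:00 Nortara Republic − 5h = 20:00 UTC (rolling into the previous day, 5 February 2022).
1 November 2021 is a Monday, so the first Saturday is November 6.
1 February 2022 is a Tuesday, so the first Saturday is February 5 and the second is February 12.
At the standard offset (UTC−02:00), 20:00 UTC − 2h = 18:00 Ulis standard time.
The standard-time date in Ulis, 5 February 2022, lies within the daylight-saving period (6 November 2021 – 12 February 2022), so Ulis is on daylight time, UTC−01:00.
20:00 UTC − 1h = 19:00 Ulis.

19:00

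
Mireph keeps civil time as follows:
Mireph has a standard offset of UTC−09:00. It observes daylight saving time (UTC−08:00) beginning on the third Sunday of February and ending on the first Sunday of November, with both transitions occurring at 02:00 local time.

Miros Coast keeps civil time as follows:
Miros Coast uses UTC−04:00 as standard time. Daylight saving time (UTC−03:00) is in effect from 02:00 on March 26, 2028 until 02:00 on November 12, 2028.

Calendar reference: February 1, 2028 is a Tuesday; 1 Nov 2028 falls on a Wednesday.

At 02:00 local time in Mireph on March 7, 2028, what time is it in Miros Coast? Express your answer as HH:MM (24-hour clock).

06:00

1 February 2028 is a Tuesday, so the first Sunday is February 6 and the third is February 20.
1 November 2028 is a Wednesday, so the first Sunday is November 5.
March 7, 2028 lies within the daylight-saving period (20 February – 5 November), so Mireph is on daylight time, UTC−08:00.
02:00 Mireph + 8h = 10:00 UTC.
At the standard offset (UTC−04:00), 10:00 UTC − 4h = 06:00 Miros Coast standard time.
Daylight saving runs 26 March – 12 November; the standard-time date in Miros Coast, March 7, 2028, is outside that window, so Miros Coast is on standard time at UTC−04:00.
10:00 UTC − 4h = 06:00 Miros Coast.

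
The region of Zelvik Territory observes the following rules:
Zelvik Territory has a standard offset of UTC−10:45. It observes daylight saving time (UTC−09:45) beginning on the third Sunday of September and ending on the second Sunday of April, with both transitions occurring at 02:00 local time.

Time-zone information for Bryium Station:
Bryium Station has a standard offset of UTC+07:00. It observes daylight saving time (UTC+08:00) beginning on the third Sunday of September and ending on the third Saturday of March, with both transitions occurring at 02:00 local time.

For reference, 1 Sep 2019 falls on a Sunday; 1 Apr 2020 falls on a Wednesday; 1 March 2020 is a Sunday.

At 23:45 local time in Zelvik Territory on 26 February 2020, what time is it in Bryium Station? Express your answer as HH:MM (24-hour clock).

17:30

1 September 2019 is a Sunday, so the first Sunday is September 1 and the third is September 15.
1 April 2020 is a Wednesday, so the first Sunday is April 5 and the second is April 12.
Daylight saving runs 15 September 2019 – 12 April 2020; 26 February 2020 is inside that window, so Zelvik Territory is at UTC−09:45.
23:45 Zelvik Territory + 9h45m = 09:30 UTC (rolling into the next day, 27 February 2020).
1 September 2019 is a Sunday, so the first Sunday is September 1 and the third is September 15.
1 March 2020 is a Sunday, so the first Saturday is March 7 and the third is March 21.
At the standard offset (UTC+07:00), 09:30 UTC + 7h = 16:30 Bryium Station standard time.
Daylight saving runs 15 September 2019 – 21 March 2020; the standard-time date in Bryium Station, 27 February 2020, is inside that window, so Bryium Station is at UTC+08:00.
09:30 UTC + 8h = 17:30 Bryium Station.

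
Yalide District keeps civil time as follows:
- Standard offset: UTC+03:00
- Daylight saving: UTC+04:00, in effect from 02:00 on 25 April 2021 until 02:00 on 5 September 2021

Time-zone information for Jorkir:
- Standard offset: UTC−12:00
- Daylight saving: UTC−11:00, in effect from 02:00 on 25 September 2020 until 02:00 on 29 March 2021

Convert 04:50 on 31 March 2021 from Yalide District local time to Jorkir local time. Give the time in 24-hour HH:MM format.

13:50

31 March 2021 does not fall between 25 April and 5 September, so daylight saving is not in effect and Yalide District is at UTC+03:00.
04:50 Yalide District − 3h = 01:50 UTC.
At the standard offset (UTC−12:00), 01:50 UTC − 12h = 13:50 Jorkir standard time (rolling into the previous day, 30 March 2021).
The standard-time date in Jorkir, 30 March 2021, is outside the daylight-saving period (25 September 2020 – 29 March 2021), so Jorkir is on standard time, UTC−12:00.
01:50 UTC − 12h = 13:50 Jorkir (rolling into the previous day, 30 March 2021).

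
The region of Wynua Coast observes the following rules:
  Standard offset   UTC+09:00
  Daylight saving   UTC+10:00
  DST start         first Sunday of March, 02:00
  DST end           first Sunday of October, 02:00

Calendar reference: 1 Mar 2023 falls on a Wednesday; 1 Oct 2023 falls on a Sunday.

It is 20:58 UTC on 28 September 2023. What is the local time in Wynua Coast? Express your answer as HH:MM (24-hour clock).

06:58

1 March 2023 is a Wednesday, so the first Sunday is March 5.
1 October 2023 is a Sunday, so the first Sunday is October 1.
At the standard offset (UTC+09:00), 20:58 UTC + 9h = 05:58 Wynua Coast standard time (rolling into the next day, 29 September 2023).
The standard-time date in Wynua Coast, 29 September 2023, falls between 5 March and 1 October, so daylight saving is in effect and Wynua Coast is at UTC+10:00.
20:58 UTC + 10h = 06:58 local (rolling into the next day, 29 September 2023).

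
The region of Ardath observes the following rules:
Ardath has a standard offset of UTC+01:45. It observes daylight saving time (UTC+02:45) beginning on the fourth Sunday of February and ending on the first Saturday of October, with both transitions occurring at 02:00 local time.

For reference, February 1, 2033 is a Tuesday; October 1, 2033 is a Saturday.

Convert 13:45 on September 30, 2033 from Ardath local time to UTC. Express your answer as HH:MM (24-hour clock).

1 February 2033 is a Tuesday, so the first Sunday is February 6 and the fourth is February 27.
1 October 2033 is a Saturday, so the first Saturday is October 1.
September 30, 2033 falls between 27 February and 1 October, so daylight saving is in effect and Ardath is at UTC+02:45.
13:45 local − 2h45m = 11:00 UTC.

11:00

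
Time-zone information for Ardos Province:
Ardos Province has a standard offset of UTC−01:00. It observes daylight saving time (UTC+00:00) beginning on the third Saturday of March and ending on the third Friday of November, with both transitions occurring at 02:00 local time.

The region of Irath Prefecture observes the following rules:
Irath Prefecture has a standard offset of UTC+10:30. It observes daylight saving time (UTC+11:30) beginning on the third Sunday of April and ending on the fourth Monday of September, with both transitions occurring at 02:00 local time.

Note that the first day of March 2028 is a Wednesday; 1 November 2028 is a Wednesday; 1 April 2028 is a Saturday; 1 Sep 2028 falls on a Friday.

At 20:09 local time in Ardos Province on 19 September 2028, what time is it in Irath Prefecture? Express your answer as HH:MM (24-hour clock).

07:39

1 March 2028 is a Wednesday, so the first Saturday is March 4 and the third is March 18.
1 November 2028 is a Wednesday, so the first Friday is November 3 and the third is November 17.
19 September 2028 lies within the daylight-saving period (18 March – 17 November), so Ardos Province is on daylight time, UTC+00:00.
20:09 Ardos Province − 0h = 20:09 UTC.
1 April 2028 is a Saturday, so the first Sunday is April 2 and the third is April 16.
1 September 2028 is a Friday, so the first Monday is September 4 and the fourth is September 25.
At the standard offset (UTC+10:30), 20:09 UTC + 10h30m = 06:39 Irath Prefecture standard time (rolling into the next day, 20 September 2028).
Daylight saving runs 16 April – 25 September; the standard-time date in Irath Prefecture, 20 September 2028, is inside that window, so Irath Prefecture is at UTC+11:30.
20:09 UTC + 11h30m = 07:39 Irath Prefecture (rolling into the next day, 20 September 2028).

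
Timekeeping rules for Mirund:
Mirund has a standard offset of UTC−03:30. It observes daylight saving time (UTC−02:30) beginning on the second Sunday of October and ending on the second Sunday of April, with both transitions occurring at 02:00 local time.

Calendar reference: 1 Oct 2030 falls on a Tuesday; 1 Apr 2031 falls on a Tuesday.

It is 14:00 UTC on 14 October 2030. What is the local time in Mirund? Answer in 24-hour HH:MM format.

1 October 2030 is a Tuesday, so the first Sunday is October 6 and the second is October 13.
1 April 2031 is a Tuesday, so the first Sunday is April 6 and the second is April 13.
At the standard offset (UTC−03:30), 14:00 UTC − 3h30m = 10:30 Mirund standard time.
The standard-time date in Mirund, 14 October 2030, falls between 13 October 2030 and 13 April 2031, so daylight saving is in effect and Mirund is at UTC−02:30.
14:00 UTC − 2h30m = 11:30 local.

11:30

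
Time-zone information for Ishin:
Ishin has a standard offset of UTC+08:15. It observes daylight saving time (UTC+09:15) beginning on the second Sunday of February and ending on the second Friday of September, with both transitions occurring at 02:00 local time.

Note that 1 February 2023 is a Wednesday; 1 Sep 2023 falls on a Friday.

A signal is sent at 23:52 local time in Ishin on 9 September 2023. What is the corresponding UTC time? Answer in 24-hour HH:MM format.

15:37

1 February 2023 is a Wednesday, so the first Sunday is February 5 and the second is February 12.
1 September 2023 is a Friday, so the first Friday is September 1 and the second is September 8.
Daylight saving runs 12 February – 8 September; 9 September 2023 is outside that window, so Ishin is on standard time at UTC+08:15.
23:52 local − 8h15m = 15:37 UTC.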